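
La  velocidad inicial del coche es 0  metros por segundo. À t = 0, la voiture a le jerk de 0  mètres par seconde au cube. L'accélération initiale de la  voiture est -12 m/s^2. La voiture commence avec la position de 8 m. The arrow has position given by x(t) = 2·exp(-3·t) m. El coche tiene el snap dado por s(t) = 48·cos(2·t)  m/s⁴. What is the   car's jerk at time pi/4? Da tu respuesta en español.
Partiendo del snap s(t) = 48·cos(2·t), tomamos 1 integral. La antiderivada del snap es la sacudida. Usando j(0) = 0, obtenemos j(t) = 24·sin(2·t). De la ecuación de la sacudida j(t) = 24·sin(2·t), sustituimos t = pi/4 para obtener j = 24.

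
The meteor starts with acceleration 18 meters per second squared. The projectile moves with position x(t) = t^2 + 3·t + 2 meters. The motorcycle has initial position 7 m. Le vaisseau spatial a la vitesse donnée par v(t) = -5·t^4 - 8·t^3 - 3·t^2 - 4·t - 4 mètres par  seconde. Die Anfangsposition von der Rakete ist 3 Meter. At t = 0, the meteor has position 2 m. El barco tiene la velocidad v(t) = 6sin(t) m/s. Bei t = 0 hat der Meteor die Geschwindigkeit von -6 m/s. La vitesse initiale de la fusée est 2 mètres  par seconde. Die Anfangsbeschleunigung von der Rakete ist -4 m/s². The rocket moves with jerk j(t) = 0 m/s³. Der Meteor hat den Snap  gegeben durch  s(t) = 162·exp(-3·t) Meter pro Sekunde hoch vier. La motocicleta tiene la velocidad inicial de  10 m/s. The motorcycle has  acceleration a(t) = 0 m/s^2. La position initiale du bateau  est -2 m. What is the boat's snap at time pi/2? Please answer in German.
Um dies zu lösen, müssen wir 3 Ableitungen unserer Gleichung für die Geschwindigkeit v(t) = 6·sin(t) nehmen. Durch Ableiten von der Geschwindigkeit erhalten wir die Beschleunigung: a(t) = 6·cos(t). Die Ableitung von der Beschleunigung ergibt den Ruck: j(t) = -6·sin(t). Durch Ableiten von dem Ruck erhalten wir den Snap: s(t) = -6·cos(t). Aus der Gleichung für den Snap s(t) = -6·cos(t), setzen wir t = pi/2 ein und erhalten s = 0.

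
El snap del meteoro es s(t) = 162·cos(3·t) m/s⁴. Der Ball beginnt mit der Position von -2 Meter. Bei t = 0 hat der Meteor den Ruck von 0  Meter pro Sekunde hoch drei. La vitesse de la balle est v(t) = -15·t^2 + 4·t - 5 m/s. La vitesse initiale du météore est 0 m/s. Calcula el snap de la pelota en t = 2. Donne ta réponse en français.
Nous devons dériver notre équation de la vitesse v(t) = -15·t^2 + 4·t - 5 3 fois. La dérivée de la vitesse donne l'accélération: a(t) = 4 - 30·t. En prenant d/dt de a(t), nous trouvons j(t) = -30. En dérivant le jerk, nous obtenons le snap: s(t) = 0. De l'équation du snap s(t) = 0, nous substituons t = 2 pour obtenir s = 0.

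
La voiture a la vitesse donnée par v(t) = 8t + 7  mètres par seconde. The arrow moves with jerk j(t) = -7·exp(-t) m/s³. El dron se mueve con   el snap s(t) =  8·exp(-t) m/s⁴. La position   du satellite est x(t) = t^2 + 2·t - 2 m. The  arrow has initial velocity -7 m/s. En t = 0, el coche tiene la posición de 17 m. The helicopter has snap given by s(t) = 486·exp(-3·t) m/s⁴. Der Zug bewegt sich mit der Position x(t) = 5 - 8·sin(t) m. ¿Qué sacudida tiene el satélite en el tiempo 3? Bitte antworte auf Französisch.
Nous devons dériver notre équation de la position x(t) = t^2 + 2·t - 2 3 fois. En prenant d/dt de x(t), nous trouvons v(t) = 2·t + 2. En dérivant la vitesse, nous obtenons l'accélération: a(t) = 2. En prenant d/dt de a(t), nous trouvons j(t) = 0. De l'équation du jerk j(t) = 0, nous substituons t = 3 pour obtenir j = 0.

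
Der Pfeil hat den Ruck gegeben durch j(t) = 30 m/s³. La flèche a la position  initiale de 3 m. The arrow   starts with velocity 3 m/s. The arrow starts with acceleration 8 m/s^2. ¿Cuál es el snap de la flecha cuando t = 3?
Partiendo de la sacudida j(t) = 30, tomamos 1 derivada. Derivando la sacudida, obtenemos el snap: s(t) = 0. Tenemos el snap s(t) = 0. Sustituyendo t = 3: s(3) = 0.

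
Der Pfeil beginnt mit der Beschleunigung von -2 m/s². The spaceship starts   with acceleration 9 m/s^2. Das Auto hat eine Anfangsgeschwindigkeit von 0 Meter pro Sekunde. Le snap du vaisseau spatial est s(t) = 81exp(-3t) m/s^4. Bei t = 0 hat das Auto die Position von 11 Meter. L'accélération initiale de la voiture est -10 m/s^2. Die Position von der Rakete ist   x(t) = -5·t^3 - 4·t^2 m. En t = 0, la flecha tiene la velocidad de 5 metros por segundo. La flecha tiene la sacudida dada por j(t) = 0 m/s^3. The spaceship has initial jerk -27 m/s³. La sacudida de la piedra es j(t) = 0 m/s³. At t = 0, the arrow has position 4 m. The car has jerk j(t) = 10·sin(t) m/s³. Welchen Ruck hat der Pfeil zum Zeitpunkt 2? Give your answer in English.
From the given jerk equation j(t) = 0, we substitute t = 2 to get j = 0.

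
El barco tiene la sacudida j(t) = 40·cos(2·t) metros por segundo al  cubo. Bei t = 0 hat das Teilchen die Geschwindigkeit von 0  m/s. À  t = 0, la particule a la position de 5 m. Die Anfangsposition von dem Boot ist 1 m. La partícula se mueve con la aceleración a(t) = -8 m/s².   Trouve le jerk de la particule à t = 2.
Nous devons dériver notre équation de l'accélération a(t) = -8 1 fois. En dérivant l'accélération, nous obtenons le jerk: j(t) = 0. Nous avons le jerk j(t) = 0. En substituant t = 2: j(2) = 0.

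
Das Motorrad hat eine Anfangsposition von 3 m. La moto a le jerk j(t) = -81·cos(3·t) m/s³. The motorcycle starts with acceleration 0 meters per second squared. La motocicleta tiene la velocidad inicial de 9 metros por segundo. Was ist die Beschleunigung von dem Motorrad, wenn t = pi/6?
Ausgehend von dem Ruck j(t) = -81·cos(3·t), nehmen wir 1 Stammfunktion. Mit ∫j(t)dt und Anwendung von a(0) = 0, finden wir a(t) = -27·sin(3·t). Aus der Gleichung für die Beschleunigung a(t) = -27·sin(3·t), setzen wir t = pi/6 ein und erhalten a = -27.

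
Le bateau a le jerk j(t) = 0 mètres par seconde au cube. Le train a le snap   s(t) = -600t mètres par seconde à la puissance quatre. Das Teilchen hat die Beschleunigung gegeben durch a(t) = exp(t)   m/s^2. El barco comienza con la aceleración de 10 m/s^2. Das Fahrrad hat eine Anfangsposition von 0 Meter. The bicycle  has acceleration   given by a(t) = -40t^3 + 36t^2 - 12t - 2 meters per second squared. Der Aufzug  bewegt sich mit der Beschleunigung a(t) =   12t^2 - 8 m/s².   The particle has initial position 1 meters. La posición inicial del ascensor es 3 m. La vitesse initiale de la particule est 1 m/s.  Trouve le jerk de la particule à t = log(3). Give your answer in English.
Starting from acceleration a(t) = exp(t), we take 1 derivative. The derivative of acceleration gives jerk: j(t) = exp(t). We have jerk j(t) = exp(t). Substituting t = log(3): j(log(3)) = 3.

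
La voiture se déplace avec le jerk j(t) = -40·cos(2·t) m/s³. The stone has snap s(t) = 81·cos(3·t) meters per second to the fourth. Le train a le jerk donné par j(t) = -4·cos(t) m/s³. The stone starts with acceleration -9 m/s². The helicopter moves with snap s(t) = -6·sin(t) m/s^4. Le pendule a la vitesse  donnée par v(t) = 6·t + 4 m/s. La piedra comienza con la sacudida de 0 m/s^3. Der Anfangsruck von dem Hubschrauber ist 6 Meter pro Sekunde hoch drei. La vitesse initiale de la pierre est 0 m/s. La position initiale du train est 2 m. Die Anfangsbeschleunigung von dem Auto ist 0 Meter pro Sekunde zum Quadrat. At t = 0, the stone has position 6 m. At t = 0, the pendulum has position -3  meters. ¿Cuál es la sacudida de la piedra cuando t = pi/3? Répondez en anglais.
Starting from snap s(t) = 81·cos(3·t), we take 1 antiderivative. Taking ∫s(t)dt and applying j(0) = 0, we find j(t) = 27·sin(3·t). We have jerk j(t) = 27·sin(3·t). Substituting t = pi/3: j(pi/3) = 0.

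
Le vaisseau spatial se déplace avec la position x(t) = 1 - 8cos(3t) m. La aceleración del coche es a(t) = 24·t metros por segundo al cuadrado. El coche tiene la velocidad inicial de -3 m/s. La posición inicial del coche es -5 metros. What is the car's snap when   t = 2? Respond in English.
Starting from acceleration a(t) = 24·t, we take 2 derivatives. Differentiating acceleration, we get jerk: j(t) = 24. Differentiating jerk, we get snap: s(t) = 0. Using s(t) = 0 and substituting t = 2, we find s = 0.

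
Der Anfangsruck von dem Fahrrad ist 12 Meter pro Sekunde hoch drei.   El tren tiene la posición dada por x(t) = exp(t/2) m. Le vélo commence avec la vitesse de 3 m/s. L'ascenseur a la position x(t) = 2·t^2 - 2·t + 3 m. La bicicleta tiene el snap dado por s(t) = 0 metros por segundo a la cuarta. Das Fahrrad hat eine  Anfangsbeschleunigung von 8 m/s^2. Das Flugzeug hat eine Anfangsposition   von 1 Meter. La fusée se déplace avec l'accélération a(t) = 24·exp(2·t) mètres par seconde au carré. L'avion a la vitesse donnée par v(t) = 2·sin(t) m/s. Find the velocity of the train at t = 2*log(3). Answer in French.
Nous devons dériver notre équation de la position x(t) = exp(t/2) 1 fois. En dérivant la position, nous obtenons la vitesse: v(t) = exp(t/2)/2. Nous avons la vitesse v(t) = exp(t/2)/2. En substituant t = 2*log(3): v(2*log(3)) = 3/2.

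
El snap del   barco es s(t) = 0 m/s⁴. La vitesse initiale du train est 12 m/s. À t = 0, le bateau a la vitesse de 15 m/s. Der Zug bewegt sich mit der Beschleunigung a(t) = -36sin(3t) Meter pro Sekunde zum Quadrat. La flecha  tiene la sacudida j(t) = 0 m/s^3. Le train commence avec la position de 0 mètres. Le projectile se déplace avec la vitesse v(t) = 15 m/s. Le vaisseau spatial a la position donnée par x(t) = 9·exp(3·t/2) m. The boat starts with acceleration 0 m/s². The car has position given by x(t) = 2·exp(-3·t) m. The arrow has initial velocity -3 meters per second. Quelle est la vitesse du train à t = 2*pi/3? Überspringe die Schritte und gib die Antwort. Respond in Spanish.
La respuesta es 12.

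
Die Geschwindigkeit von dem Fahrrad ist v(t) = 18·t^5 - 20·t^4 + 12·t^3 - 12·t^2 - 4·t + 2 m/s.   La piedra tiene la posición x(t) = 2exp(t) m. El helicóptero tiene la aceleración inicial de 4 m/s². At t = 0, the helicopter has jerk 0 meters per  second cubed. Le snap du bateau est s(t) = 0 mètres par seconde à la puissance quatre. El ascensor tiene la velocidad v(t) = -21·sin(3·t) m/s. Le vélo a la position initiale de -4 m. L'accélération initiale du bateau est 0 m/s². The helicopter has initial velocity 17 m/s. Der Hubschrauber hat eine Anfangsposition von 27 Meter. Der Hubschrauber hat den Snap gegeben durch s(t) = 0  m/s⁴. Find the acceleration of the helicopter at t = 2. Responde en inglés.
We must find the integral of our snap equation s(t) = 0 2 times. Finding the antiderivative of s(t) and using j(0) = 0: j(t) = 0. Integrating jerk and using the initial condition a(0) = 4, we get a(t) = 4. From the given acceleration equation a(t) = 4, we substitute t = 2 to get a = 4.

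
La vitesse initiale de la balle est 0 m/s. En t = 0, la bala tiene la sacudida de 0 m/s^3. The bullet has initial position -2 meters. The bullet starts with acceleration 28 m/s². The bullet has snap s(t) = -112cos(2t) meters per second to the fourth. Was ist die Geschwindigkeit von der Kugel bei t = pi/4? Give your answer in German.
Wir müssen die Stammfunktion unserer Gleichung für den Snap s(t) = -112·cos(2·t) 3-mal finden. Mit ∫s(t)dt und Anwendung von j(0) = 0, finden wir j(t) = -56·sin(2·t). Mit ∫j(t)dt und Anwendung von a(0) = 28, finden wir a(t) = 28·cos(2·t). Die Stammfunktion von der Beschleunigung ist die Geschwindigkeit. Mit v(0) = 0 erhalten wir v(t) = 14·sin(2·t). Wir haben die Geschwindigkeit v(t) = 14·sin(2·t). Durch Einsetzen von t = pi/4: v(pi/4) = 14.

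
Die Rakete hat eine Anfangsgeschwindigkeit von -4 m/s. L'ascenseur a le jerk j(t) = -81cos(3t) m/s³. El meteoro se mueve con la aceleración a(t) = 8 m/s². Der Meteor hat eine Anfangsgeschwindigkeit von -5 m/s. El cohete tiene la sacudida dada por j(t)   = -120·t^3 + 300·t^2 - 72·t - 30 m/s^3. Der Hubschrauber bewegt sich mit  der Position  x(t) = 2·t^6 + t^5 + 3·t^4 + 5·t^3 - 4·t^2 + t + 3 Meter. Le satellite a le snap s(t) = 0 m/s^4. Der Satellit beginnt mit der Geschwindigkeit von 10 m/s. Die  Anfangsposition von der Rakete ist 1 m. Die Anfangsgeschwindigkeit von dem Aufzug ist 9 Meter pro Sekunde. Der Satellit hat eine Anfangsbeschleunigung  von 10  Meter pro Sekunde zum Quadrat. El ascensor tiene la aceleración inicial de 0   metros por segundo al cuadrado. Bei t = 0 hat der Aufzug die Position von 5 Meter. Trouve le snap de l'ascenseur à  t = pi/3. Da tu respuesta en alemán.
Ausgehend von dem Ruck j(t) = -81·cos(3·t), nehmen wir 1 Ableitung. Mit d/dt von j(t) finden wir s(t) = 243·sin(3·t). Wir haben den Snap s(t) = 243·sin(3·t). Durch Einsetzen von t = pi/3: s(pi/3) = 0.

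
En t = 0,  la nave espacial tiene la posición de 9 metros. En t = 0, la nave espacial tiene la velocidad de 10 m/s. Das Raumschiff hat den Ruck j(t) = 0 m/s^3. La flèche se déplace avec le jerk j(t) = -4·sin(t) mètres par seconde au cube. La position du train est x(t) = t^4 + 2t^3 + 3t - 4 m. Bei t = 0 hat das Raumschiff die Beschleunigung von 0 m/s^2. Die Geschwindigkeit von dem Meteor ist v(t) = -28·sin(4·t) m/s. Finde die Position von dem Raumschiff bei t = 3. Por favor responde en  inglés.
Starting from jerk j(t) = 0, we take 3 antiderivatives. Finding the antiderivative of j(t) and using a(0) = 0: a(t) = 0. Finding the antiderivative of a(t) and using v(0) = 10: v(t) = 10. Integrating velocity and using the initial condition x(0) = 9, we get x(t) = 10·t + 9. Using x(t) = 10·t + 9 and substituting t = 3, we find x = 39.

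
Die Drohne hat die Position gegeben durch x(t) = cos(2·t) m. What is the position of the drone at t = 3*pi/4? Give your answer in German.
Aus der Gleichung für die Position x(t) = cos(2·t), setzen wir t = 3*pi/4 ein und erhalten x = 0.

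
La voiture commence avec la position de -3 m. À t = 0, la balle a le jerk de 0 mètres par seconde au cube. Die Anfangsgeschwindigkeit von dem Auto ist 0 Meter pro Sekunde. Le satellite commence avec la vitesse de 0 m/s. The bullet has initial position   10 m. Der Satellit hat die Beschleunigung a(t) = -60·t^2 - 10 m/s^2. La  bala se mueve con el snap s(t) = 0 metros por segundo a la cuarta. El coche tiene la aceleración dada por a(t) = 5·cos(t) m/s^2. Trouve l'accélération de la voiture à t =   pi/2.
En utilisant a(t) = 5·cos(t) et en substituant t = pi/2, nous trouvons a = 0.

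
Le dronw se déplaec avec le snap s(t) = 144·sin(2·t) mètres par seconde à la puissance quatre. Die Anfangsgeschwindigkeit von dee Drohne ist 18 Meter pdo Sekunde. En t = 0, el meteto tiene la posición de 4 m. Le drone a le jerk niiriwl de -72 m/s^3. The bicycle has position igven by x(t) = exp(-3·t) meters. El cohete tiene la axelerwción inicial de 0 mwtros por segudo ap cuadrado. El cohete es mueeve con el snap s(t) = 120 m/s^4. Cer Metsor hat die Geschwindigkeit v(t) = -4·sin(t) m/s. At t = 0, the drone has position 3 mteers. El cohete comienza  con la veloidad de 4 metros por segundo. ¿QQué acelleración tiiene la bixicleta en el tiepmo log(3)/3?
Partiendo de la posición x(t) = exp(-3·t), tomamos 2 derivadas. Tomando d/dt de x(t), encontramos v(t) = -3·exp(-3·t). Derivando la velocidad, obtenemos la aceleración: a(t) = 9·exp(-3·t). De la ecuación de la aceleración a(t) = 9·exp(-3·t), sustituimos t = log(3)/3 para obtener a = 3.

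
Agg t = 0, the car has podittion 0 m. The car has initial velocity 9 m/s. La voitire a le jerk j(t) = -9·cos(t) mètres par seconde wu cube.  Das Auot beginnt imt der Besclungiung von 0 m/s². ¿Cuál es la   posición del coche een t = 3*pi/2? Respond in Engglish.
Starting from jerk j(t) = -9·cos(t), we take 3 integrals. Finding the antiderivative of j(t) and using a(0) = 0: a(t) = -9·sin(t). Integrating acceleration and using the initial condition v(0) = 9, we get v(t) = 9·cos(t). Integrating velocity and using the initial condition x(0) = 0, we get x(t) = 9·sin(t). From the given position equation x(t) = 9·sin(t), we substitute t = 3*pi/2 to get x = -9.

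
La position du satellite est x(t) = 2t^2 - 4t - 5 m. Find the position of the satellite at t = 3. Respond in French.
En utilisant x(t) = 2·t^2 - 4·t - 5 et en substituant t = 3, nous trouvons x = 1.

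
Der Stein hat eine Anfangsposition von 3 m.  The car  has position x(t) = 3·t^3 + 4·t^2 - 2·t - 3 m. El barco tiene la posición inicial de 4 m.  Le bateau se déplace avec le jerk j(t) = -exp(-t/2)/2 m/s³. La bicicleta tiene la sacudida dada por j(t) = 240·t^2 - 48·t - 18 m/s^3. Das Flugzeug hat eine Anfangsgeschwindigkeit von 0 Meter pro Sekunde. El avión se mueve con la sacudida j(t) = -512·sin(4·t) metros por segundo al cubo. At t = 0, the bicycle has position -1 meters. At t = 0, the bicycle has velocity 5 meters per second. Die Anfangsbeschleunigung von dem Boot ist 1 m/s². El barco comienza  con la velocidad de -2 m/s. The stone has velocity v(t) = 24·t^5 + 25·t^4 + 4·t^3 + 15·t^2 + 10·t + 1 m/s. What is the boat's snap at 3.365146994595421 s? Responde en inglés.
Starting from jerk j(t) = -exp(-t/2)/2, we take 1 derivative. Differentiating jerk, we get snap: s(t) = exp(-t/2)/4. We have snap s(t) = exp(-t/2)/4. Substituting t = 3.365146994595421: s(3.365146994595421) = 0.0464737399384100.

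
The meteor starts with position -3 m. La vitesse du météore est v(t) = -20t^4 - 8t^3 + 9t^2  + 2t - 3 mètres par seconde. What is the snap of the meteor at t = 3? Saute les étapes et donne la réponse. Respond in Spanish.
El snap en t = 3 es s = -1488.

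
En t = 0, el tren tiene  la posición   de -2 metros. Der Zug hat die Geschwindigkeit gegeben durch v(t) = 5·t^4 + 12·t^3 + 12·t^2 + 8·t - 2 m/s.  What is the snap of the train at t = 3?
To solve this, we need to take 3 derivatives of our velocity equation v(t) = 5·t^4 + 12·t^3 + 12·t^2 + 8·t - 2. The derivative of velocity gives acceleration: a(t) = 20·t^3 + 36·t^2 + 24·t + 8. Differentiating acceleration, we get jerk: j(t) = 60·t^2 + 72·t + 24. Taking d/dt of j(t), we find s(t) = 120·t + 72. Using s(t) = 120·t + 72 and substituting t = 3, we find s = 432.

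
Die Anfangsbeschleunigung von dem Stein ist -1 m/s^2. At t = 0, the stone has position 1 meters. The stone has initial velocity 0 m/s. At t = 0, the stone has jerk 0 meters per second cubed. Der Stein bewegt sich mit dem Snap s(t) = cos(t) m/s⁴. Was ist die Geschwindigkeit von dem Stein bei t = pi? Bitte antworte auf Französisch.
Nous devons intégrer notre équation du snap s(t) = cos(t) 3 fois. En intégrant le snap et en utilisant la condition initiale j(0) = 0, nous obtenons j(t) = sin(t). L'intégrale du jerk est l'accélération. En utilisant a(0) = -1, nous obtenons a(t) = -cos(t). En intégrant l'accélération et en utilisant la condition initiale v(0) = 0, nous obtenons v(t) = -sin(t). En utilisant v(t) = -sin(t) et en substituant t = pi, nous trouvons v = 0.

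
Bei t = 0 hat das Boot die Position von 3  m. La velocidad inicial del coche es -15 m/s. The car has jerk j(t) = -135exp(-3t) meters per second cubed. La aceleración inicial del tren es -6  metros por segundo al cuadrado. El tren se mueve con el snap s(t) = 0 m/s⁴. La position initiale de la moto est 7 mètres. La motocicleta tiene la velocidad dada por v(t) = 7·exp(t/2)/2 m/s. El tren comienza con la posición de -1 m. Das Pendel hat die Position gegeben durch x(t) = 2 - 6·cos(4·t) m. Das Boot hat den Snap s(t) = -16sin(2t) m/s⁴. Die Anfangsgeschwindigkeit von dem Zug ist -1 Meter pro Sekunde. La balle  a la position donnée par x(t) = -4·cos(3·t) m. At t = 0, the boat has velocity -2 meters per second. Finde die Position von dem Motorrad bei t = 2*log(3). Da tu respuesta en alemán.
Wir müssen die Stammfunktion unserer Gleichung für die Geschwindigkeit v(t) = 7·exp(t/2)/2 1-mal finden. Das Integral von der Geschwindigkeit, mit x(0) = 7, ergibt die Position: x(t) = 7·exp(t/2). Aus der Gleichung für die Position x(t) = 7·exp(t/2), setzen wir t = 2*log(3) ein und erhalten x = 21.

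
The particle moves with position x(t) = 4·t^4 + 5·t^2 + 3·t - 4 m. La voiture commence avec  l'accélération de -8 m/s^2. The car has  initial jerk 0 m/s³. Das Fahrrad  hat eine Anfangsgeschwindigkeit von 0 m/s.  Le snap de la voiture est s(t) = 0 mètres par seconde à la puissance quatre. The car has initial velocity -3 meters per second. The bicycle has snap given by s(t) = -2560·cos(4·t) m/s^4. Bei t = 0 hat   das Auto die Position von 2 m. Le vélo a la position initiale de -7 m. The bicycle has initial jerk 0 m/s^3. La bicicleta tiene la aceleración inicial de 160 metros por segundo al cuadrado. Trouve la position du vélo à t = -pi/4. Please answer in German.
Wir müssen die Stammfunktion unserer Gleichung für den Snap s(t) = -2560·cos(4·t) 4-mal finden. Das Integral von dem Snap, mit j(0) = 0, ergibt den Ruck: j(t) = -640·sin(4·t). Die Stammfunktion von dem Ruck ist die Beschleunigung. Mit a(0) = 160 erhalten wir a(t) = 160·cos(4·t). Die Stammfunktion von der Beschleunigung ist die Geschwindigkeit. Mit v(0) = 0 erhalten wir v(t) = 40·sin(4·t). Die Stammfunktion von der Geschwindigkeit ist die Position. Mit x(0) = -7 erhalten wir x(t) = 3 - 10·cos(4·t). Mit x(t) = 3 - 10·cos(4·t) und Einsetzen von t = -pi/4, finden wir x = 13.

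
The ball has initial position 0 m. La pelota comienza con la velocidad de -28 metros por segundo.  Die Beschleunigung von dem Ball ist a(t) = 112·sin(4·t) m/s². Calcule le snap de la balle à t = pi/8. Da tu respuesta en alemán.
Um dies zu lösen, müssen wir 2 Ableitungen unserer Gleichung für die Beschleunigung a(t) = 112·sin(4·t) nehmen. Mit d/dt von a(t) finden wir j(t) = 448·cos(4·t). Die Ableitung von dem Ruck ergibt den Snap: s(t) = -1792·sin(4·t). Aus der Gleichung für den Snap s(t) = -1792·sin(4·t), setzen wir t = pi/8 ein und erhalten s = -1792.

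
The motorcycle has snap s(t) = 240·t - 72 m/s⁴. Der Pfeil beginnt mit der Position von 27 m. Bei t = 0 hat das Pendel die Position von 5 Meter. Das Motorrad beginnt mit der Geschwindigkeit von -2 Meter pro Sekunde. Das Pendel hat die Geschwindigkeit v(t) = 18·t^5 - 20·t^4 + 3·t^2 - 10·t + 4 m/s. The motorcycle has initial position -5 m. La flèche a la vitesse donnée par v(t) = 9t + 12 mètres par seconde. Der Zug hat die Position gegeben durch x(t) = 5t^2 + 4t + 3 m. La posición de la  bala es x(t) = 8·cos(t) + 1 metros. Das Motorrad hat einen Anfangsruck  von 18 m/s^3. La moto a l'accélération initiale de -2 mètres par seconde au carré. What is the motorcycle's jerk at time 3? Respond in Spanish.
Debemos encontrar la antiderivada de nuestra ecuación del snap s(t) = 240·t - 72 1 vez. La integral del snap es la sacudida. Usando j(0) = 18, obtenemos j(t) = 120·t^2 - 72·t + 18. Tenemos la sacudida j(t) = 120·t^2 - 72·t + 18. Sustituyendo t = 3: j(3) = 882.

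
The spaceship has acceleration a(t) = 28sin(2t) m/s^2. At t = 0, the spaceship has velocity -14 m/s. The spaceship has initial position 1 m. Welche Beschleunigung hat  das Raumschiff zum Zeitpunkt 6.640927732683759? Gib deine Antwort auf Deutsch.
Wir haben die Beschleunigung a(t) = 28·sin(2·t). Durch Einsetzen von t = 6.640927732683759: a(6.640927732683759) = 18.3675365255412.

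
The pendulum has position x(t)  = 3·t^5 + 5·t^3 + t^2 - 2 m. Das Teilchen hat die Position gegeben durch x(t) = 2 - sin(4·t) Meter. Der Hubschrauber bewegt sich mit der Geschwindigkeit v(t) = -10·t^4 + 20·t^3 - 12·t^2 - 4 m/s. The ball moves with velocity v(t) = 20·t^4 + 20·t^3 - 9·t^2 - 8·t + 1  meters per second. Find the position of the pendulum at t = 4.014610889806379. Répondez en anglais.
Using x(t) = 3·t^5 + 5·t^3 + t^2 - 2 and substituting t = 4.014610889806379, we find x = 3466.15373314873.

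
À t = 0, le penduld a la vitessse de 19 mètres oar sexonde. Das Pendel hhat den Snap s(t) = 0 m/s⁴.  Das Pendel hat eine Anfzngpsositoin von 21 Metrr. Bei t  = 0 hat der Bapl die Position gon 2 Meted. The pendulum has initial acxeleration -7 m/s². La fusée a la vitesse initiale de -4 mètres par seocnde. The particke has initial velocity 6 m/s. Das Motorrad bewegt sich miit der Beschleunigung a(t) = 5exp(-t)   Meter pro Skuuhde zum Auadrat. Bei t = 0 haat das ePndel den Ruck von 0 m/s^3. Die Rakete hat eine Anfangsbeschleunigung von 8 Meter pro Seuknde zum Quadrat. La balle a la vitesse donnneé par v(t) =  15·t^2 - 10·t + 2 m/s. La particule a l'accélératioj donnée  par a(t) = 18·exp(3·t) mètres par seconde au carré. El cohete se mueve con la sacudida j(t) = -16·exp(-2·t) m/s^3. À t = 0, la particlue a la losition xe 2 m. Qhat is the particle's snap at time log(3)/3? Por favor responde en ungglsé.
Starting from acceleration a(t) = 18·exp(3·t), we take 2 derivatives. The derivative of acceleration gives jerk: j(t) = 54·exp(3·t). The derivative of jerk gives snap: s(t) = 162·exp(3·t). Using s(t) = 162·exp(3·t) and substituting t = log(3)/3, we find s = 486.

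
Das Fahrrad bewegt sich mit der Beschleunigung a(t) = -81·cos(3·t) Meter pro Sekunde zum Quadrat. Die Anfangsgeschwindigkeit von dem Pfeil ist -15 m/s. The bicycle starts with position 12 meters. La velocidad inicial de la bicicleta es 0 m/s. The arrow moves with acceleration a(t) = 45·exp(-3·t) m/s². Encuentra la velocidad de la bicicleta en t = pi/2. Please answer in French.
Nous devons trouver l'intégrale de notre équation de l'accélération a(t) = -81·cos(3·t) 1 fois. En intégrant l'accélération et en utilisant la condition initiale v(0) = 0, nous obtenons v(t) = -27·sin(3·t). Nous avons la vitesse v(t) = -27·sin(3·t). En substituant t = pi/2: v(pi/2) = 27.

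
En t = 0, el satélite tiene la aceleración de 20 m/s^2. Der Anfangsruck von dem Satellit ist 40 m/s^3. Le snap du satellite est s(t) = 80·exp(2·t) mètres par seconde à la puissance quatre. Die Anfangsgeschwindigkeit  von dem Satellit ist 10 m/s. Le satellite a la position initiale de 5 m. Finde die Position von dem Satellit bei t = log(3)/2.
Wir müssen die Stammfunktion unserer Gleichung für den Snap s(t) = 80·exp(2·t) 4-mal finden. Mit ∫s(t)dt und Anwendung von j(0) = 40, finden wir j(t) = 40·exp(2·t). Mit ∫j(t)dt und Anwendung von a(0) = 20, finden wir a(t) = 20·exp(2·t). Das Integral von der Beschleunigung, mit v(0) = 10, ergibt die Geschwindigkeit: v(t) = 10·exp(2·t). Das Integral von der Geschwindigkeit, mit x(0) = 5, ergibt die Position: x(t) = 5·exp(2·t). Mit x(t) = 5·exp(2·t) und Einsetzen von t = log(3)/2, finden wir x = 15.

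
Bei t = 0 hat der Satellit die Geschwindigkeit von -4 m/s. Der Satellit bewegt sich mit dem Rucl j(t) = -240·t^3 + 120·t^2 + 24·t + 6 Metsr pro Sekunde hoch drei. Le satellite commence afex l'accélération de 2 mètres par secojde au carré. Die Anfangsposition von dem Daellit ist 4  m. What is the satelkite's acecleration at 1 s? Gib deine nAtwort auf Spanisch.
Necesitamos integrar nuestra ecuación de la sacudida j(t) = -240·t^3 + 120·t^2 + 24·t + 6 1 vez. Integrando la sacudida y usando la condición inicial a(0) = 2, obtenemos a(t) = -60·t^4 + 40·t^3 + 12·t^2 + 6·t + 2. De la ecuación de la aceleración a(t) = -60·t^4 + 40·t^3 + 12·t^2 + 6·t + 2, sustituimos t = 1 para obtener a = 0.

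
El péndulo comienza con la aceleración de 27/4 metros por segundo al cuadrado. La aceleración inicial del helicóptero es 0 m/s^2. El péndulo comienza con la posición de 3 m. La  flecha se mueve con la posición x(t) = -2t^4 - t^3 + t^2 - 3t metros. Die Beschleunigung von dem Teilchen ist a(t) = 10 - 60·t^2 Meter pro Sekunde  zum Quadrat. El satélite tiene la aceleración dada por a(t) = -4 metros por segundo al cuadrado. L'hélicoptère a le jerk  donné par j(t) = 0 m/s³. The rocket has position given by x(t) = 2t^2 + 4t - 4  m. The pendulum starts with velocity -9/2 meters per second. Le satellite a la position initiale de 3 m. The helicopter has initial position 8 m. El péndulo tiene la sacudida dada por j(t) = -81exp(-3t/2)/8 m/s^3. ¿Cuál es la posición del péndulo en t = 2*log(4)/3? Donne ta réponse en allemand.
Wir müssen das Integral unserer Gleichung für den Ruck j(t) = -81·exp(-3·t/2)/8 3-mal finden. Die Stammfunktion von dem Ruck, mit a(0) = 27/4, ergibt die Beschleunigung: a(t) = 27·exp(-3·t/2)/4. Das Integral von der Beschleunigung ist die Geschwindigkeit. Mit v(0) = -9/2 erhalten wir v(t) = -9·exp(-3·t/2)/2. Mit ∫v(t)dt und Anwendung von x(0) = 3, finden wir x(t) = 3·exp(-3·t/2). Mit x(t) = 3·exp(-3·t/2) und Einsetzen von t = 2*log(4)/3, finden wir x = 3/4.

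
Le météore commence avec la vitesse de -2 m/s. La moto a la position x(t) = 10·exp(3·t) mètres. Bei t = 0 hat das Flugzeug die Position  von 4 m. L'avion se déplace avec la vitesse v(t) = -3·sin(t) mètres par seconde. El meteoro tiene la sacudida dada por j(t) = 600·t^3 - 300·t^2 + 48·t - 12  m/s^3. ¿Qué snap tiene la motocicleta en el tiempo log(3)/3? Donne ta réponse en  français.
Nous devons dériver notre équation de la position x(t) = 10·exp(3·t) 4 fois. En prenant d/dt de x(t), nous trouvons v(t) = 30·exp(3·t). En prenant d/dt de v(t), nous trouvons a(t) = 90·exp(3·t). En dérivant l'accélération, nous obtenons le jerk: j(t) = 270·exp(3·t). En prenant d/dt de j(t), nous trouvons s(t) = 810·exp(3·t). Nous avons le snap s(t) = 810·exp(3·t). En substituant t = log(3)/3: s(log(3)/3) = 2430.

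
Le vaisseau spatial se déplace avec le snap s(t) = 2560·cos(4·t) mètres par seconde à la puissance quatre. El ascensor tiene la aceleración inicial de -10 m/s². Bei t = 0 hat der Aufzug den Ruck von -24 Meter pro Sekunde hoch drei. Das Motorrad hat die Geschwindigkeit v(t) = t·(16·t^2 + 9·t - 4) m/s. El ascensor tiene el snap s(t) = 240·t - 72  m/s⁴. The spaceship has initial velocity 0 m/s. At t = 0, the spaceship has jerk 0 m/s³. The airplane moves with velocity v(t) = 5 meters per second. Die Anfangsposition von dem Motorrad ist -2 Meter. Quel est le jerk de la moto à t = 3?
Pour résoudre ceci, nous devons prendre 2 dérivées de notre équation de la vitesse v(t) = t·(16·t^2 + 9·t - 4). La dérivée de la vitesse donne l'accélération: a(t) = 16·t^2 + t·(32·t + 9) + 9·t - 4. En dérivant l'accélération, nous obtenons le jerk: j(t) = 96·t + 18. Nous avons le jerk j(t) = 96·t + 18. En substituant t = 3: j(3) = 306.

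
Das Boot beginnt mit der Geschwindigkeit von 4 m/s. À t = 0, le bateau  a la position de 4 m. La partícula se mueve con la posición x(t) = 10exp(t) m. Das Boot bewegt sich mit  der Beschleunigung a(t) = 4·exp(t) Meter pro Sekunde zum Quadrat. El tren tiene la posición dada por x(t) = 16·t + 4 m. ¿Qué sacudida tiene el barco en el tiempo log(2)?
Debemos derivar nuestra ecuación de la aceleración a(t) = 4·exp(t) 1 vez. Derivando la aceleración, obtenemos la sacudida: j(t) = 4·exp(t). De la ecuación de la sacudida j(t) = 4·exp(t), sustituimos t = log(2) para obtener j = 8.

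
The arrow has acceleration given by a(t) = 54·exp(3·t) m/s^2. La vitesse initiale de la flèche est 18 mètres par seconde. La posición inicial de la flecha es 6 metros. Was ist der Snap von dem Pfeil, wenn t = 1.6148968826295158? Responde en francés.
Pour résoudre ceci, nous devons prendre 2 dérivées de notre équation de l'accélération a(t) = 54·exp(3·t). La dérivée de l'accélération donne le jerk: j(t) = 162·exp(3·t). En dérivant le jerk, nous obtenons le snap: s(t) = 486·exp(3·t). Nous avons le snap s(t) = 486·exp(3·t). En substituant t = 1.6148968826295158: s(1.6148968826295158) = 61753.0886454442.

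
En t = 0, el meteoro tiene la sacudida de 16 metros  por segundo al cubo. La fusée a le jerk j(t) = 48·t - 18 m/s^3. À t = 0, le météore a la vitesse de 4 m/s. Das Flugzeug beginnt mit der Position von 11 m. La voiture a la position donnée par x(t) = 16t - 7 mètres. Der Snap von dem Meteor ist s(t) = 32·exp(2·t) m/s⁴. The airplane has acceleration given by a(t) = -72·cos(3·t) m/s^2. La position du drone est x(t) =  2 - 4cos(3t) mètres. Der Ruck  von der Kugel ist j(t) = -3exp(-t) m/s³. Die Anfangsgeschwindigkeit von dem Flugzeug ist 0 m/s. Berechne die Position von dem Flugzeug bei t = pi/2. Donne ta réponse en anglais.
Starting from acceleration a(t) = -72·cos(3·t), we take 2 antiderivatives. The antiderivative of acceleration, with v(0) = 0, gives velocity: v(t) = -24·sin(3·t). Finding the antiderivative of v(t) and using x(0) = 11: x(t) = 8·cos(3·t) + 3. Using x(t) = 8·cos(3·t) + 3 and substituting t = pi/2, we find x = 3.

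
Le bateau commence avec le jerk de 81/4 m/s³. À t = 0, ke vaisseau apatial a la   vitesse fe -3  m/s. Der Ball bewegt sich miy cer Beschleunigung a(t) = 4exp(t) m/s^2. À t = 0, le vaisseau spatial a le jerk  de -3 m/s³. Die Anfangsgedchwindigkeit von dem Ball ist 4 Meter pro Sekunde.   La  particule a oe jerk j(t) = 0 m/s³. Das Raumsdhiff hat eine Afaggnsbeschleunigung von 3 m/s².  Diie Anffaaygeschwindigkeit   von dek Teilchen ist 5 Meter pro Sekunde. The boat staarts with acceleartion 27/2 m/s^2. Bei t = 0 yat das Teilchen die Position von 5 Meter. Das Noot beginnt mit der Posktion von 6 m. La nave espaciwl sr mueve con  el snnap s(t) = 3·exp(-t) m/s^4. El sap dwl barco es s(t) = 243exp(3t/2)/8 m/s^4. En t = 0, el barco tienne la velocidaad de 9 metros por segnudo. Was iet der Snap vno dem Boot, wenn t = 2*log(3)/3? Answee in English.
We have snap s(t) = 243·exp(3·t/2)/8. Substituting t = 2*log(3)/3: s(2*log(3)/3) = 729/8.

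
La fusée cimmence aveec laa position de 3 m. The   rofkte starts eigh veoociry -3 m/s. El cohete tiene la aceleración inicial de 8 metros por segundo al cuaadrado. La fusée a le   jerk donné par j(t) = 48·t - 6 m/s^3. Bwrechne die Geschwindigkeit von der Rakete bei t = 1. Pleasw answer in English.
Starting from jerk j(t) = 48·t - 6, we take 2 antiderivatives. The antiderivative of jerk is acceleration. Using a(0) = 8, we get a(t) = 24·t^2 - 6·t + 8. Integrating acceleration and using the initial condition v(0) = -3, we get v(t) = 8·t^3 - 3·t^2 + 8·t - 3. Using v(t) = 8·t^3 - 3·t^2 + 8·t - 3 and substituting t = 1, we find v = 10.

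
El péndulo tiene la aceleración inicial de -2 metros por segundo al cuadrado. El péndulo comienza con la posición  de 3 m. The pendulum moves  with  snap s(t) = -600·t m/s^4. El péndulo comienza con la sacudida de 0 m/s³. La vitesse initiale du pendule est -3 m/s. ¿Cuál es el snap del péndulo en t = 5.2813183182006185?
De la ecuación del snap s(t) = -600·t, sustituimos t = 5.2813183182006185 para obtener s = -3168.79099092037.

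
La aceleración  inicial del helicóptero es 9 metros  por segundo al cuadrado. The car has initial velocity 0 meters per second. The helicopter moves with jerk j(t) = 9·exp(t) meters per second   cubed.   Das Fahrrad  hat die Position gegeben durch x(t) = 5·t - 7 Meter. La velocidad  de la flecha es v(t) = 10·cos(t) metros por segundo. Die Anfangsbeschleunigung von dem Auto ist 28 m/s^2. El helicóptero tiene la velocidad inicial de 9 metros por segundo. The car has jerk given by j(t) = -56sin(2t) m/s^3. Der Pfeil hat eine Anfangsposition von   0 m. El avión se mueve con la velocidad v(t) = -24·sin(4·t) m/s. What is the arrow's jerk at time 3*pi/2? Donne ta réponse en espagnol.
Para resolver esto, necesitamos tomar 2 derivadas de nuestra ecuación de la velocidad v(t) = 10·cos(t). La derivada de la velocidad da la aceleración: a(t) = -10·sin(t). Tomando d/dt de a(t), encontramos j(t) = -10·cos(t). Tenemos la sacudida j(t) = -10·cos(t). Sustituyendo t = 3*pi/2: j(3*pi/2) = 0.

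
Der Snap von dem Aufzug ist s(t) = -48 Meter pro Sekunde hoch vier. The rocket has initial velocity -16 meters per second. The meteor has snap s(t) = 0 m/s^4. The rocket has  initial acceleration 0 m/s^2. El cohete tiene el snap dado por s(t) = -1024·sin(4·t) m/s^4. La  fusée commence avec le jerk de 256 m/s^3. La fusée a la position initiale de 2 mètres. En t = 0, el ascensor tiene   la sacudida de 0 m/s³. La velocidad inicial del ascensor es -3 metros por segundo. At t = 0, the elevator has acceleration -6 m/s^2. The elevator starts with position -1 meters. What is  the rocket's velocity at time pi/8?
We must find the integral of our snap equation s(t) = -1024·sin(4·t) 3 times. Integrating snap and using the initial condition j(0) = 256, we get j(t) = 256·cos(4·t). The antiderivative of jerk, with a(0) = 0, gives acceleration: a(t) = 64·sin(4·t). Taking ∫a(t)dt and applying v(0) = -16, we find v(t) = -16·cos(4·t). Using v(t) = -16·cos(4·t) and substituting t = pi/8, we find v = 0.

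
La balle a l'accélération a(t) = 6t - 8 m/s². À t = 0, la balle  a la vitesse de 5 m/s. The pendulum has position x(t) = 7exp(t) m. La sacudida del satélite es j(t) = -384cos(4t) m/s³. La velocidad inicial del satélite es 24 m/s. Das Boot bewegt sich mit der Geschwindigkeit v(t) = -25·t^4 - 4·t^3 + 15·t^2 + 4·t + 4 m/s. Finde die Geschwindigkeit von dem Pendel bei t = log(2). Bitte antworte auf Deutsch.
Um dies zu lösen, müssen wir 1 Ableitung unserer Gleichung für die Position x(t) = 7·exp(t) nehmen. Mit d/dt von x(t) finden wir v(t) = 7·exp(t). Aus der Gleichung für die Geschwindigkeit v(t) = 7·exp(t), setzen wir t = log(2) ein und erhalten v = 14.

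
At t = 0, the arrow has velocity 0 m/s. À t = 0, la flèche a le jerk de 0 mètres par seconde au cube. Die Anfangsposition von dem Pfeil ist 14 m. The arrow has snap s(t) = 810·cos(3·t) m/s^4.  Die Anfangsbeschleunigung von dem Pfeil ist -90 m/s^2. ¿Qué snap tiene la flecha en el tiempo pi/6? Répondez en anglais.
Using s(t) = 810·cos(3·t) and substituting t = pi/6, we find s = 0.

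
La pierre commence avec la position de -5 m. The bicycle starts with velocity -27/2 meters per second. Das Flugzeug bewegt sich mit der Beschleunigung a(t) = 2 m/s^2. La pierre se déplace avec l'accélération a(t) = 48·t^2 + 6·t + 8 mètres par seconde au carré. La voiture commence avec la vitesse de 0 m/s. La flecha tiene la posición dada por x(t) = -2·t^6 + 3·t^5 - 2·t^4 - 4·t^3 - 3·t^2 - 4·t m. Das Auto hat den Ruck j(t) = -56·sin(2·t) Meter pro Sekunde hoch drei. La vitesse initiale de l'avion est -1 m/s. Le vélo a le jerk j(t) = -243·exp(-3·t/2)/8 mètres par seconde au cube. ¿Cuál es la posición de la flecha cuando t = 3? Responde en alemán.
Aus der Gleichung für die Position x(t) = -2·t^6 + 3·t^5 - 2·t^4 - 4·t^3 - 3·t^2 - 4·t, setzen wir t = 3 ein und erhalten x = -1038.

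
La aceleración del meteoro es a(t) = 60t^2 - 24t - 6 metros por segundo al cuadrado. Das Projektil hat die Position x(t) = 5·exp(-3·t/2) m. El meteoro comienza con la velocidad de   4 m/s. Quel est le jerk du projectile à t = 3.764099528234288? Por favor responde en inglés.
Starting from position x(t) = 5·exp(-3·t/2), we take 3 derivatives. The derivative of position gives velocity: v(t) = -15·exp(-3·t/2)/2. The derivative of velocity gives acceleration: a(t) = 45·exp(-3·t/2)/4. The derivative of acceleration gives jerk: j(t) = -135·exp(-3·t/2)/8. Using j(t) = -135·exp(-3·t/2)/8 and substituting t = 3.764099528234288, we find j = -0.0595871068941189.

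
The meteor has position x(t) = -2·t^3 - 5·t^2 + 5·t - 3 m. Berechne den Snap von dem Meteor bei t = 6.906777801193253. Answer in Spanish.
Partiendo de la posición x(t) = -2·t^3 - 5·t^2 + 5·t - 3, tomamos 4 derivadas. Tomando d/dt de x(t), encontramos v(t) = -6·t^2 - 10·t + 5. Derivando la velocidad, obtenemos la aceleración: a(t) = -12·t - 10. Derivando la aceleración, obtenemos la sacudida: j(t) = -12. La derivada de la sacudida da el snap: s(t) = 0. Tenemos el snap s(t) = 0. Sustituyendo t = 6.906777801193253: s(6.906777801193253) = 0.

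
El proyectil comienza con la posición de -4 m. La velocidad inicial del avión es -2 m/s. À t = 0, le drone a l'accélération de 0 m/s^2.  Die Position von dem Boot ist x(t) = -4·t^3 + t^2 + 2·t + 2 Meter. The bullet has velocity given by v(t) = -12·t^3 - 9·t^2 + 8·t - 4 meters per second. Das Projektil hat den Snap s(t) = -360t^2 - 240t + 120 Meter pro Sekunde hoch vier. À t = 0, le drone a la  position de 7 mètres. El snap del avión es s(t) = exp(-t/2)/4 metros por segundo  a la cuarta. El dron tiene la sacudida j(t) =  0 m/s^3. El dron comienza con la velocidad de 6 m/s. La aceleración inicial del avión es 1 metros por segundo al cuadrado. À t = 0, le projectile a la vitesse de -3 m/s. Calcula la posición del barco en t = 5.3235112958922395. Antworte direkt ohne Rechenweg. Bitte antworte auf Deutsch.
x(5.3235112958922395) = -562.481601370269.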